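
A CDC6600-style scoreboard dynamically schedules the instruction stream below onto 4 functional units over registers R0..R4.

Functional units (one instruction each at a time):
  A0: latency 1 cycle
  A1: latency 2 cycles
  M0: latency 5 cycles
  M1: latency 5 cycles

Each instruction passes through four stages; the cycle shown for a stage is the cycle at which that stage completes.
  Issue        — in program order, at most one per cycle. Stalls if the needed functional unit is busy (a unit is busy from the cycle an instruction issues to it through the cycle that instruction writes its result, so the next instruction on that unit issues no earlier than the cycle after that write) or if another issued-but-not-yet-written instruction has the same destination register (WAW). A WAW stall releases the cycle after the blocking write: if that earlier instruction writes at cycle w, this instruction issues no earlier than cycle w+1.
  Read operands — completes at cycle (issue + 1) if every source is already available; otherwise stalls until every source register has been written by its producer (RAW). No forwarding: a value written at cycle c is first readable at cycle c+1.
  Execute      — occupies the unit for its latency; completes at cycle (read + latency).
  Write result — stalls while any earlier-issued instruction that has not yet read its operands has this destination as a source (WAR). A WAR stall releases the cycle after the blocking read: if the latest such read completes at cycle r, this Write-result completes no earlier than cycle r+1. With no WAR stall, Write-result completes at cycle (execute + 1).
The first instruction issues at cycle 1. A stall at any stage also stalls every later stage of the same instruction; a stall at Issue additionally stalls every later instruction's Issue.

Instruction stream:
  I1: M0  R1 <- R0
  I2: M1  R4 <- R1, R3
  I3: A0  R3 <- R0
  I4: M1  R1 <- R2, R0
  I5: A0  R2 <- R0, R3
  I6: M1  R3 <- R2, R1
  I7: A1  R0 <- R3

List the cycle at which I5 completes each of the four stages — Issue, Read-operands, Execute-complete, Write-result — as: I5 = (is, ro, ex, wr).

I5 = (17, 18, 19, 20)

[1] I1 dispatched to M0
[2] I1 operands ready · I2 dispatched to M1
[3] I3 dispatched to A0
[4] I3 operands ready
[5] I3 complete
[7] I1 complete
[8] R1←I1
[9] I2 operands ready
[10] R3←I3
[14] I2 complete
[15] R4←I2
[16] I4 dispatched to M1
[17] I4 operands ready · I5 dispatched to A0
[18] I5 operands ready
[19] I5 complete
[20] R2←I5
[22] I4 complete
[23] R1←I4
[24] I6 dispatched to M1
[25] I6 operands ready · I7 dispatched to A1
[30] I6 complete
[31] R3←I6
[32] I7 operands ready
[34] I7 complete
[35] R0←I7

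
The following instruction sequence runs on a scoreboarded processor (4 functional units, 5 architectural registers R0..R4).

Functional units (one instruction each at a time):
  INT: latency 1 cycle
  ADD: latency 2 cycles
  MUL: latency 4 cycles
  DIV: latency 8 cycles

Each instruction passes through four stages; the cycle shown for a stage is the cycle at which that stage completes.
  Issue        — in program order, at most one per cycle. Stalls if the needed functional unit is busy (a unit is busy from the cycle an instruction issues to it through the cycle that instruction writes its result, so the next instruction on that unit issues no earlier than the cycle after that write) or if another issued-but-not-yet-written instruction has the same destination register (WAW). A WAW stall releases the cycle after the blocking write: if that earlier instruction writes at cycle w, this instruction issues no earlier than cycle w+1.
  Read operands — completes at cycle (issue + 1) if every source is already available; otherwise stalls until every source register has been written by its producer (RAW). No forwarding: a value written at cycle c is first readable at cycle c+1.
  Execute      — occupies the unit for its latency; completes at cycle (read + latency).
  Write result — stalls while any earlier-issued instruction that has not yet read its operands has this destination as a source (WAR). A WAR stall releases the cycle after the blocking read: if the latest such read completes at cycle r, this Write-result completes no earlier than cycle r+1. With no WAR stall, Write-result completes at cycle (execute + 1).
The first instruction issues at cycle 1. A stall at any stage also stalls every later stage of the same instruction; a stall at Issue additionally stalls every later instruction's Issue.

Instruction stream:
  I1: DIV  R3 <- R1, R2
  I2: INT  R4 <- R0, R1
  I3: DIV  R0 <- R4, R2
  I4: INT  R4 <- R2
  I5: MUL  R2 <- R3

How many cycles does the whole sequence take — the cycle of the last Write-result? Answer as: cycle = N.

  I1 | 1 | 2 | 10 | 11
  I2 | 2 | 3 | 4 | 5
  I3 | 12 | 13 | 21 | 22   struct: DIV busy until I1 writes@11
  I4 | 13 | 14 | 15 | 16
  I5 | 14 | 15 | 19 | 20

cycle = 22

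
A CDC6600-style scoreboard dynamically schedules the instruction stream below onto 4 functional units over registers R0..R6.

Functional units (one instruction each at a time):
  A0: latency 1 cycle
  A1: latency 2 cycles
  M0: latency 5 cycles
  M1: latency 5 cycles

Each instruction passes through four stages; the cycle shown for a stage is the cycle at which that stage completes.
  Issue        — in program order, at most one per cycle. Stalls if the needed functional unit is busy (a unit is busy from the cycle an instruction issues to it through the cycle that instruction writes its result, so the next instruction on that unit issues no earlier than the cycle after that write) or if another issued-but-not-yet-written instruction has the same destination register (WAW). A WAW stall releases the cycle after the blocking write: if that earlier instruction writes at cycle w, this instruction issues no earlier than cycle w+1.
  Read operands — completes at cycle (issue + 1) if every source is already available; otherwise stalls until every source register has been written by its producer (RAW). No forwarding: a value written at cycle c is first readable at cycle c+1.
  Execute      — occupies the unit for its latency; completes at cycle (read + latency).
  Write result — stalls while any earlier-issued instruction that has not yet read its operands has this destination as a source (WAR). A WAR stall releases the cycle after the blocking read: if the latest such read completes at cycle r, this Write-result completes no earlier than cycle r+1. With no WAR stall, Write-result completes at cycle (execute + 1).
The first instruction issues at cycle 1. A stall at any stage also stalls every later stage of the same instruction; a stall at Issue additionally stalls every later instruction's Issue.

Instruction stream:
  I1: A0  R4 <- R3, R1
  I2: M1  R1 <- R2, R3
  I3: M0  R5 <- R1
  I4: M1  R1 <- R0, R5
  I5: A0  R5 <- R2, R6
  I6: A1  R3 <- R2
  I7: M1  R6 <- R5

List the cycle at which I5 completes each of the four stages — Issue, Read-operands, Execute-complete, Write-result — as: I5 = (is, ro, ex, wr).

I5 = (17, 18, 19, 20)

1) issue 1, read 2, done 3, write 4
2) issue 2, read 3, done 8, write 9
3) issue 3, read 10, done 15, write 16  <RAW R1: wait I2 write@9>
4) issue 10, read 17, done 22, write 23  <struct: M1 busy until I2 writes@9 / RAW R5: wait I3 write@16>
5) issue 17, read 18, done 19, write 20  <WAW R5: wait I3 write@16>
6) issue 18, read 19, done 21, write 22
7) issue 24, read 25, done 30, write 31  <struct: M1 busy until I4 writes@23>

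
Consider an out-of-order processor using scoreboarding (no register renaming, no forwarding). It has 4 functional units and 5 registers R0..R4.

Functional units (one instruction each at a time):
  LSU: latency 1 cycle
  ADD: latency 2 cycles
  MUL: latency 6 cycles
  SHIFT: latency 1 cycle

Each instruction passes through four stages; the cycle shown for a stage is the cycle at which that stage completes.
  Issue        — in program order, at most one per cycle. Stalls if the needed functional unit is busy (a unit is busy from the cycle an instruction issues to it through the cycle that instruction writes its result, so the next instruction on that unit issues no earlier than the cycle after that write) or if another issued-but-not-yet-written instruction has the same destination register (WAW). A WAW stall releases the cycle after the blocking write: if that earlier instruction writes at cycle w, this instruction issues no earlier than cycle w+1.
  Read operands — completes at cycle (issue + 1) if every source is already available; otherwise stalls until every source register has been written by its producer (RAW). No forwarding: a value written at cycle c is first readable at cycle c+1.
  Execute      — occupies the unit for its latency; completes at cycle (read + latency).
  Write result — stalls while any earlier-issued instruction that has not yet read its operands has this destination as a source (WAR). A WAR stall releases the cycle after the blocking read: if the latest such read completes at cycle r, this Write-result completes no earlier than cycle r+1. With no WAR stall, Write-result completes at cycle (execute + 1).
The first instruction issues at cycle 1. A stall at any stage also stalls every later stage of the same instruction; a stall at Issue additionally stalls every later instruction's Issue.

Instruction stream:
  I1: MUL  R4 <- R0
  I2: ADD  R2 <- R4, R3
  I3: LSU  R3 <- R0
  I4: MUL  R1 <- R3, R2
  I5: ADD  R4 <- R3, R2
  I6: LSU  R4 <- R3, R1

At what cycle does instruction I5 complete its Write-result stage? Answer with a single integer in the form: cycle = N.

cycle = 18

I1  is:1  ro:2  ex:8  wr:9
I2  is:2  ro:10  ex:12  wr:13  — RAW R4: wait I1 write@9
I3  is:3  ro:4  ex:5  wr:11  — WAR R3: wait I2 read@10
I4  is:10  ro:14  ex:20  wr:21  — struct: MUL busy until I1 writes@9, RAW R2: wait I2 write@13
I5  is:14  ro:15  ex:17  wr:18  — struct: ADD busy until I2 writes@13
I6  is:19  ro:22  ex:23  wr:24  — WAW R4: wait I5 write@18, RAW R1: wait I4 write@21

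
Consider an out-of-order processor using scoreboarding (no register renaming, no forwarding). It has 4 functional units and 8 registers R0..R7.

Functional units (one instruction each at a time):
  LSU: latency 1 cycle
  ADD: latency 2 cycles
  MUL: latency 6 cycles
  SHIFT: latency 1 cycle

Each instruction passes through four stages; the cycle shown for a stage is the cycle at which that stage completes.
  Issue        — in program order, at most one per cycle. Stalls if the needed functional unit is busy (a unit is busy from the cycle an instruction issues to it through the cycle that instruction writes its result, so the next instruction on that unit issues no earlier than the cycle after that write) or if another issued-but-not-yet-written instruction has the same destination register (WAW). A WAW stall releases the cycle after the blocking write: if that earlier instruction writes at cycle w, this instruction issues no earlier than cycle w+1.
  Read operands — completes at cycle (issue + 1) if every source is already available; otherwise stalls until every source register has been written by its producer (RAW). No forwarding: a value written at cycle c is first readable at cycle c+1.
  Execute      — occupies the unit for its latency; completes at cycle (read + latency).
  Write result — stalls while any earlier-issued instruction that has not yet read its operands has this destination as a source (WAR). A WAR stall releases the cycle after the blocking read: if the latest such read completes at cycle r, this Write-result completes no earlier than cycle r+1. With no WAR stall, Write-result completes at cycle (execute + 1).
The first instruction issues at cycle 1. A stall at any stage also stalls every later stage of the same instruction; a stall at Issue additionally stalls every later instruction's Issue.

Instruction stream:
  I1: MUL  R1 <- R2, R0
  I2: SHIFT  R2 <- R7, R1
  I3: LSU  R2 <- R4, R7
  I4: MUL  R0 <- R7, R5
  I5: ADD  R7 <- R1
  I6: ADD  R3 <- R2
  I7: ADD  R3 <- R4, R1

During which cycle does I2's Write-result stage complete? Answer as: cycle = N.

t=1  issue I1 (MUL)
t=2  I1 read-ops, issue I2 (SHIFT)
t=8  I1 finished on MUL
t=9  I1→R1
t=10  I2 read-ops
t=11  I2 finished on SHIFT
t=12  I2→R2
t=13  issue I3 (LSU)
t=14  I3 read-ops, issue I4 (MUL)
t=15  I3 finished on LSU, I4 read-ops, issue I5 (ADD)
t=16  I3→R2, I5 read-ops
t=18  I5 finished on ADD
t=19  I5→R7
t=20  issue I6 (ADD)
t=21  I4 finished on MUL, I6 read-ops
t=22  I4→R0
t=23  I6 finished on ADD
t=24  I6→R3
t=25  issue I7 (ADD)
t=26  I7 read-ops
t=28  I7 finished on ADD
t=29  I7→R3

cycle = 12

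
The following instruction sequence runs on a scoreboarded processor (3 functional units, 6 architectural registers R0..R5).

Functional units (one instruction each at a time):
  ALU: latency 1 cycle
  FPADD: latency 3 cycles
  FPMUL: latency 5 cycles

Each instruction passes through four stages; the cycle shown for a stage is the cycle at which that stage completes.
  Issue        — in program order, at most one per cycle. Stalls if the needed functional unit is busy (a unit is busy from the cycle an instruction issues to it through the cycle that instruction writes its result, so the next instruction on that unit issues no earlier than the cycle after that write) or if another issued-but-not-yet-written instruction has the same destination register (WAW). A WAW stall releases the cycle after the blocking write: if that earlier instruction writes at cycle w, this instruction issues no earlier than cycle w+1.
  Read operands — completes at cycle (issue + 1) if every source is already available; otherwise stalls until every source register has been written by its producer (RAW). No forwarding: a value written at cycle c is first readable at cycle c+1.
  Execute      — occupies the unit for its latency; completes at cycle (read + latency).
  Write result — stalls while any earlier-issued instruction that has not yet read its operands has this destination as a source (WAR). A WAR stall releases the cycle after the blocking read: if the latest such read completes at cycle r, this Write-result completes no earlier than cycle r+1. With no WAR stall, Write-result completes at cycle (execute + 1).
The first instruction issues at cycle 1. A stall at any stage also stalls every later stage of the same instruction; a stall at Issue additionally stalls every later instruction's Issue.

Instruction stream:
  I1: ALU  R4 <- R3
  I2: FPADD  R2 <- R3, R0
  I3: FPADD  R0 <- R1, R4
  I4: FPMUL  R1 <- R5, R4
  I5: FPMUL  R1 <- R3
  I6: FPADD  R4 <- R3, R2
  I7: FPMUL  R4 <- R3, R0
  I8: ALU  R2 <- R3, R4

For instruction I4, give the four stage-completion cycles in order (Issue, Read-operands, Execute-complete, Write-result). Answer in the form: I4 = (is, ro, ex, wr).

t=1  I1 issues→ALU
t=2  I1 reads; I2 issues→FPADD
t=3  I1 exec-done; I2 reads
t=4  I1 writes R4
t=6  I2 exec-done
t=7  I2 writes R2
t=8  I3 issues→FPADD
t=9  I3 reads; I4 issues→FPMUL
t=10  I4 reads
t=12  I3 exec-done
t=13  I3 writes R0
t=15  I4 exec-done
t=16  I4 writes R1
t=17  I5 issues→FPMUL
t=18  I5 reads; I6 issues→FPADD
t=19  I6 reads
t=22  I6 exec-done
t=23  I5 exec-done; I6 writes R4
t=24  I5 writes R1
t=25  I7 issues→FPMUL
t=26  I7 reads; I8 issues→ALU
t=31  I7 exec-done
t=32  I7 writes R4
t=33  I8 reads
t=34  I8 exec-done
t=35  I8 writes R2

I4 = (9, 10, 15, 16)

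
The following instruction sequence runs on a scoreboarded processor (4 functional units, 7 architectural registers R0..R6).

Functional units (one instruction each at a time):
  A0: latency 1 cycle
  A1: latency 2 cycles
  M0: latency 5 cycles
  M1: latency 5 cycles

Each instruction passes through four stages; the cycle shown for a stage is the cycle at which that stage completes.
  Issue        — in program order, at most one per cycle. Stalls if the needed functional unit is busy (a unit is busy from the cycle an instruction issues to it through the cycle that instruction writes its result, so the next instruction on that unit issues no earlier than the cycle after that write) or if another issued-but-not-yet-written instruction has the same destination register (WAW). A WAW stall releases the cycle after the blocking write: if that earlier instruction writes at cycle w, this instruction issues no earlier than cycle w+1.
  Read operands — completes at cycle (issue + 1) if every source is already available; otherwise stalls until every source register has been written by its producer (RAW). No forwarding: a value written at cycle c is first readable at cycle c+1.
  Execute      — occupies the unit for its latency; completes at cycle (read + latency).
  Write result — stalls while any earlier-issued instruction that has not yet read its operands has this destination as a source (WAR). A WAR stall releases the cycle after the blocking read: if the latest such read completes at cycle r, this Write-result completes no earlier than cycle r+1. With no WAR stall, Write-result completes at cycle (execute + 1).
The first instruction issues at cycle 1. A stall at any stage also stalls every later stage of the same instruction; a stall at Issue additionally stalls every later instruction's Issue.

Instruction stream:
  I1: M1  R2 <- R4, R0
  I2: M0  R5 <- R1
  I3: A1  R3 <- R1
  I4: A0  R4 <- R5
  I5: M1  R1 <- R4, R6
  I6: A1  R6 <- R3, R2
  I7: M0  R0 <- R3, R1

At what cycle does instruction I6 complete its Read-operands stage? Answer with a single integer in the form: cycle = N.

t=1  I1 issues→M1
t=2  I1 reads · I2 issues→M0
t=3  I2 reads · I3 issues→A1
t=4  I3 reads · I4 issues→A0
t=6  I3 exec-done
t=7  I1 exec-done · I3 writes R3
t=8  I1 writes R2 · I2 exec-done
t=9  I2 writes R5 · I5 issues→M1
t=10  I4 reads · I6 issues→A1
t=11  I4 exec-done · I6 reads · I7 issues→M0
t=12  I4 writes R4
t=13  I5 reads · I6 exec-done
t=14  I6 writes R6
t=18  I5 exec-done
t=19  I5 writes R1
t=20  I7 reads
t=25  I7 exec-done
t=26  I7 writes R0

cycle = 11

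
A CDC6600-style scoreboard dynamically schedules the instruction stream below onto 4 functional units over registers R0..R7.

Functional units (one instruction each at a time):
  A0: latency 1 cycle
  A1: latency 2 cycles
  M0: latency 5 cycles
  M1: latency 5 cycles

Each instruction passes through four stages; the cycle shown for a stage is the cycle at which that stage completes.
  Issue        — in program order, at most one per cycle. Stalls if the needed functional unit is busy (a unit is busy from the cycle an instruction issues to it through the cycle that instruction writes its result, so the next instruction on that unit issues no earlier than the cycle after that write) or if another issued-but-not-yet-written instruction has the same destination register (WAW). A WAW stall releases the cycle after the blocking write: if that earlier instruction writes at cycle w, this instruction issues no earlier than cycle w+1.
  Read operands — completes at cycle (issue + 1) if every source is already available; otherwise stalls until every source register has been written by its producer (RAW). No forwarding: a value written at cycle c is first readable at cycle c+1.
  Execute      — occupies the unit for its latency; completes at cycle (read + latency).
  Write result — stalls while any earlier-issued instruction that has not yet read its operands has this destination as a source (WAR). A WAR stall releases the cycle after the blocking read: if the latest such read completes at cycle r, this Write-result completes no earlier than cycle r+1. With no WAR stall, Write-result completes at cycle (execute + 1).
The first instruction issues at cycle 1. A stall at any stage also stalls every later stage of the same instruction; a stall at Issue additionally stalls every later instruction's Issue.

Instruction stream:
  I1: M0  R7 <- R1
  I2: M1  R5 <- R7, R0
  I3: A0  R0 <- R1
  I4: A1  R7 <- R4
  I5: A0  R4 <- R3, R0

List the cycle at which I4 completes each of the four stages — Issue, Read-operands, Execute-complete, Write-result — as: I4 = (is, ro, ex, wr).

cycle 1: issue I1 (M0)
cycle 2: I1 read-ops | issue I2 (M1)
cycle 3: issue I3 (A0)
cycle 4: I3 read-ops
cycle 5: I3 finished on A0
cycle 7: I1 finished on M0
cycle 8: I1→R7
cycle 9: I2 read-ops | issue I4 (A1)
cycle 10: I3→R0 | I4 read-ops
cycle 11: issue I5 (A0)
cycle 12: I4 finished on A1 | I5 read-ops
cycle 13: I4→R7 | I5 finished on A0
cycle 14: I2 finished on M1 | I5→R4
cycle 15: I2→R5

I4 = (9, 10, 12, 13)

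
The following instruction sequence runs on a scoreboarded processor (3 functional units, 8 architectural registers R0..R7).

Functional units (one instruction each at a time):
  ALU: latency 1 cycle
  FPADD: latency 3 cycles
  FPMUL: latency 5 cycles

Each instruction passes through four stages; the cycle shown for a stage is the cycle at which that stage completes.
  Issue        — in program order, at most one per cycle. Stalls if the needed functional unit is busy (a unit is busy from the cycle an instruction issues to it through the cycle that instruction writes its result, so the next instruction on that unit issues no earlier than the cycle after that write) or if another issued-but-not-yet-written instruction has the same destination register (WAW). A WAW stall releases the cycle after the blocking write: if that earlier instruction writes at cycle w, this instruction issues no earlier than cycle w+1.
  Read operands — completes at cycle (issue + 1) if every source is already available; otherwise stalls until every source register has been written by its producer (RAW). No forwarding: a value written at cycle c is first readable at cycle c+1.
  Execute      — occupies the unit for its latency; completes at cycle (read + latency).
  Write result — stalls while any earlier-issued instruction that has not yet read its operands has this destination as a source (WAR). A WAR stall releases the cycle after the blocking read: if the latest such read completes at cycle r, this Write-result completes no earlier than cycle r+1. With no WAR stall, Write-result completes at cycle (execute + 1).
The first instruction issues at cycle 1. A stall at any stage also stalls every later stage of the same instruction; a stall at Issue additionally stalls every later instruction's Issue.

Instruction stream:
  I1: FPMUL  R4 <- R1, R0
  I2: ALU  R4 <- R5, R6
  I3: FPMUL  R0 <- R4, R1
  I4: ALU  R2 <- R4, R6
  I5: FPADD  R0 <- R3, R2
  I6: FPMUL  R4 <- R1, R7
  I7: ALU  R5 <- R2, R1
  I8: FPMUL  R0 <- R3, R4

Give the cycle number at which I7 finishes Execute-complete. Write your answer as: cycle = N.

cycle = 24

[I1] 1/2/7/8
[I2] 9/10/11/12  (WAW R4: wait I1 write@8)
[I3] 10/13/18/19  (RAW R4: wait I2 write@12)
[I4] 13/14/15/16  (struct: ALU busy until I2 writes@12)
[I5] 20/21/24/25  (WAW R0: wait I3 write@19)
[I6] 21/22/27/28
[I7] 22/23/24/25
[I8] 29/30/35/36  (struct: FPMUL busy until I6 writes@28)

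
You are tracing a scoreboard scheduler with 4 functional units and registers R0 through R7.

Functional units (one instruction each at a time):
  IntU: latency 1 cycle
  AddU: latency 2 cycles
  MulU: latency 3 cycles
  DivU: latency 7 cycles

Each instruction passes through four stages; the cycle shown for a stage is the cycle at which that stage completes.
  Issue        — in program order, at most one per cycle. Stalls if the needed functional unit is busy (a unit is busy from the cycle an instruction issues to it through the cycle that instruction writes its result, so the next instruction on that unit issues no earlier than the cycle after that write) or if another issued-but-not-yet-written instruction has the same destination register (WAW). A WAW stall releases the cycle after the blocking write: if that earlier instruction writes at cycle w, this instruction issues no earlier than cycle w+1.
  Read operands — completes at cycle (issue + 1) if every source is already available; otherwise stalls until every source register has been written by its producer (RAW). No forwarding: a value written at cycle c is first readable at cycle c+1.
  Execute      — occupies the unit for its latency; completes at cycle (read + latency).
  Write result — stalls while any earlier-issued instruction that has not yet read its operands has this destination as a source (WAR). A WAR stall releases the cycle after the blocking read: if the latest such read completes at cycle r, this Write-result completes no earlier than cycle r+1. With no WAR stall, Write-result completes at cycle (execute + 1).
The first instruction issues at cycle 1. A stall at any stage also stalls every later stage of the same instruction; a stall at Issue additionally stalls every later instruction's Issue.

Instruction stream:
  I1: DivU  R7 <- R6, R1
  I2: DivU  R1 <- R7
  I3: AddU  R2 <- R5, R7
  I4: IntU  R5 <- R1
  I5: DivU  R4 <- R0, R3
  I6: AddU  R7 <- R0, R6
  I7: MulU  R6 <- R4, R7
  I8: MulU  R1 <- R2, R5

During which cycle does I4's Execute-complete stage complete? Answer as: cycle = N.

  I1 | 1 | 2 | 9 | 10
  I2 | 11 | 12 | 19 | 20   struct: DivU busy until I1 writes@10
  I3 | 12 | 13 | 15 | 16
  I4 | 13 | 21 | 22 | 23   RAW R1: wait I2 write@20
  I5 | 21 | 22 | 29 | 30   struct: DivU busy until I2 writes@20
  I6 | 22 | 23 | 25 | 26
  I7 | 23 | 31 | 34 | 35   RAW R4: wait I5 write@30
  I8 | 36 | 37 | 40 | 41   struct: MulU busy until I7 writes@35

cycle = 22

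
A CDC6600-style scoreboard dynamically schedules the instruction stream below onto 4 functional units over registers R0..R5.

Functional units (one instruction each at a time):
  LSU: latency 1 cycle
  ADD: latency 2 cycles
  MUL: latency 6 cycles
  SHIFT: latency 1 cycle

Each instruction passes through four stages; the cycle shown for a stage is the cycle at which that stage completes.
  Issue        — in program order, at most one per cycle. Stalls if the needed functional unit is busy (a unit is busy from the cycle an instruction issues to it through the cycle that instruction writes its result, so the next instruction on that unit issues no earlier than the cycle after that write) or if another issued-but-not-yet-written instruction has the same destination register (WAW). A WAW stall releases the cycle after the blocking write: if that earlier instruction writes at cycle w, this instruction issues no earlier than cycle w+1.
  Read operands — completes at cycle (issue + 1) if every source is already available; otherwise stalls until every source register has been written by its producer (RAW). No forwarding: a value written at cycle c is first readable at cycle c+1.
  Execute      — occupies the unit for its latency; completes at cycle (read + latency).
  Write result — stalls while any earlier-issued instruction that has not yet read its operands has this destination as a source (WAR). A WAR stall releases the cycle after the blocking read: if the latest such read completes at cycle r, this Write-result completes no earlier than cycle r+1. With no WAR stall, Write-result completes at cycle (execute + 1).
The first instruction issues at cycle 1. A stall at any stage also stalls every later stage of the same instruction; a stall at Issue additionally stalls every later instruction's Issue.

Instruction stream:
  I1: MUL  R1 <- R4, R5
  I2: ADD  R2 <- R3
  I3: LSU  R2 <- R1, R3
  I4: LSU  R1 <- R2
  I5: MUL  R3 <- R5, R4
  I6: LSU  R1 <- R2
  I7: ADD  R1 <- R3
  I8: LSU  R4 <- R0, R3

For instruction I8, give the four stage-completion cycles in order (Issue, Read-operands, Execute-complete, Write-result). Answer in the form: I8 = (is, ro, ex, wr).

cycle 1: I1 dispatched to MUL
cycle 2: I1 operands ready · I2 dispatched to ADD
cycle 3: I2 operands ready
cycle 5: I2 complete
cycle 6: R2←I2
cycle 7: I3 dispatched to LSU
cycle 8: I1 complete
cycle 9: R1←I1
cycle 10: I3 operands ready
cycle 11: I3 complete
cycle 12: R2←I3
cycle 13: I4 dispatched to LSU
cycle 14: I4 operands ready · I5 dispatched to MUL
cycle 15: I4 complete · I5 operands ready
cycle 16: R1←I4
cycle 17: I6 dispatched to LSU
cycle 18: I6 operands ready
cycle 19: I6 complete
cycle 20: R1←I6
cycle 21: I5 complete · I7 dispatched to ADD
cycle 22: R3←I5 · I8 dispatched to LSU
cycle 23: I7 operands ready · I8 operands ready
cycle 24: I8 complete
cycle 25: I7 complete · R4←I8
cycle 26: R1←I7

I8 = (22, 23, 24, 25)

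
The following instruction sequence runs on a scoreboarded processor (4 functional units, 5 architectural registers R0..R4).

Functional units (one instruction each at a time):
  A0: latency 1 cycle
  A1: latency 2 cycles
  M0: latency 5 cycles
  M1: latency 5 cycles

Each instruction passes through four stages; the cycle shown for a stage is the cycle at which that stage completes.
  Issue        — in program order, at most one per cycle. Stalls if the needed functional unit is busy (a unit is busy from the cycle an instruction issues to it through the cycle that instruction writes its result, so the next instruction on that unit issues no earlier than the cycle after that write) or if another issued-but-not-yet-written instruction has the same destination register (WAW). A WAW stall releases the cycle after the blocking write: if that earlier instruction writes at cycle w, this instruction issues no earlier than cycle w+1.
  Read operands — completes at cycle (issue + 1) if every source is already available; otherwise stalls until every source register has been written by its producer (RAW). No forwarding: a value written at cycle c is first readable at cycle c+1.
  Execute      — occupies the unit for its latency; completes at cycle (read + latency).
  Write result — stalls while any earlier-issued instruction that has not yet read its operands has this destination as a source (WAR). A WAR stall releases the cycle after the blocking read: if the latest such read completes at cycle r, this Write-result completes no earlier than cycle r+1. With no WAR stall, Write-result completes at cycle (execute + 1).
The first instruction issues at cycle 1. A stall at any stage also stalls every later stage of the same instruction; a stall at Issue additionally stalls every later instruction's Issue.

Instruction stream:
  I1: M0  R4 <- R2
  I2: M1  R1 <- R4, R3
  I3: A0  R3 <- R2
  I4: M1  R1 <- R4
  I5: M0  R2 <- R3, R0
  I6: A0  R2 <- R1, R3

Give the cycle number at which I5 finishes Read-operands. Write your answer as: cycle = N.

cycle = 18

[1] I1 issues→M0
[2] I1 reads · I2 issues→M1
[3] I3 issues→A0
[4] I3 reads
[5] I3 exec-done
[7] I1 exec-done
[8] I1 writes R4
[9] I2 reads
[10] I3 writes R3
[14] I2 exec-done
[15] I2 writes R1
[16] I4 issues→M1
[17] I4 reads · I5 issues→M0
[18] I5 reads
[22] I4 exec-done
[23] I4 writes R1 · I5 exec-done
[24] I5 writes R2
[25] I6 issues→A0
[26] I6 reads
[27] I6 exec-done
[28] I6 writes R2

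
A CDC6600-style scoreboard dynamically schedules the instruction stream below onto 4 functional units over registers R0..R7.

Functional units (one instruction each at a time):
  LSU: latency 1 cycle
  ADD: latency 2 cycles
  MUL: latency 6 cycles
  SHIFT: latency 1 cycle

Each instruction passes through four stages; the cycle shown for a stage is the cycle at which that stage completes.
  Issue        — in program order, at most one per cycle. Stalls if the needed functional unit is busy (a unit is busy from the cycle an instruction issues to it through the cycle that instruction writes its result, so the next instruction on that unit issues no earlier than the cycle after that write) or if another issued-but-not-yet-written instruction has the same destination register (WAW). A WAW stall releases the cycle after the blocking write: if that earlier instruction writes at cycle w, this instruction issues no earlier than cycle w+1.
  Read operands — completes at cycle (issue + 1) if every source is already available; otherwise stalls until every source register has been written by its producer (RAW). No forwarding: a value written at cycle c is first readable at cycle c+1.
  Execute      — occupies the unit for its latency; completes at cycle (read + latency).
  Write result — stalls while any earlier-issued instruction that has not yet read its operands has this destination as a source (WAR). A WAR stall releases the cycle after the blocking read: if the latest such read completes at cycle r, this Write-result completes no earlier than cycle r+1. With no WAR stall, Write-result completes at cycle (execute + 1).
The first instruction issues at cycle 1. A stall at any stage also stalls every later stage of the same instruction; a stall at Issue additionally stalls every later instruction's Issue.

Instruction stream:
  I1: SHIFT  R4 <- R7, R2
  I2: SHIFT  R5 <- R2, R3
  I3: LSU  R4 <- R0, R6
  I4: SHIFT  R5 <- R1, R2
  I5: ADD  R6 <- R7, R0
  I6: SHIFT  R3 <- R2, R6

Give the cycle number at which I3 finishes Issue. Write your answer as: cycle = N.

cycle 1: I1 dispatched to SHIFT
cycle 2: I1 operands ready
cycle 3: I1 complete
cycle 4: R4←I1
cycle 5: I2 dispatched to SHIFT
cycle 6: I2 operands ready, I3 dispatched to LSU
cycle 7: I2 complete, I3 operands ready
cycle 8: R5←I2, I3 complete
cycle 9: R4←I3, I4 dispatched to SHIFT
cycle 10: I4 operands ready, I5 dispatched to ADD
cycle 11: I4 complete, I5 operands ready
cycle 12: R5←I4
cycle 13: I5 complete, I6 dispatched to SHIFT
cycle 14: R6←I5
cycle 15: I6 operands ready
cycle 16: I6 complete
cycle 17: R3←I6

cycle = 6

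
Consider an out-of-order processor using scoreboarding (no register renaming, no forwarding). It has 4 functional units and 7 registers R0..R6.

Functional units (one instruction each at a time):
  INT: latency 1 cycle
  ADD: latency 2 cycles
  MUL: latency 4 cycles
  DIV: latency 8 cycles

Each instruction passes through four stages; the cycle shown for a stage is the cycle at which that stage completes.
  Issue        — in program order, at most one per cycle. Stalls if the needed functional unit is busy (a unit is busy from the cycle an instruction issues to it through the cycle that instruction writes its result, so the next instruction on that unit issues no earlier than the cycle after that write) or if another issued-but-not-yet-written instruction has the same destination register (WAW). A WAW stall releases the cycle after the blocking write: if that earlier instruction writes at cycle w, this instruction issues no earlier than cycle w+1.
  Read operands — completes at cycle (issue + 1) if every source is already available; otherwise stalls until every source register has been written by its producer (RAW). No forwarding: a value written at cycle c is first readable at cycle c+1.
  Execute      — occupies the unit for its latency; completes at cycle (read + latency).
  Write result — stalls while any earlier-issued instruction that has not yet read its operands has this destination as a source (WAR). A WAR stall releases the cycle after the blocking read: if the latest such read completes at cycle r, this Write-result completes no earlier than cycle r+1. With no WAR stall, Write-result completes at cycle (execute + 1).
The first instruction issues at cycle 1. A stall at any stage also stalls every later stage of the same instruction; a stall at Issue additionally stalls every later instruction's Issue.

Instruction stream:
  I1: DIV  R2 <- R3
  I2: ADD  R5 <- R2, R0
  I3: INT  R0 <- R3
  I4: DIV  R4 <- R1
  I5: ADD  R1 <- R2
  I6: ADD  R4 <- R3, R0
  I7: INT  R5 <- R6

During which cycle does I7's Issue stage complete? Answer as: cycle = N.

c1: issue I1 (DIV)
c2: I1 read-ops | issue I2 (ADD)
c3: issue I3 (INT)
c4: I3 read-ops
c5: I3 finished on INT
c10: I1 finished on DIV
c11: I1→R2
c12: I2 read-ops | issue I4 (DIV)
c13: I3→R0 | I4 read-ops
c14: I2 finished on ADD
c15: I2→R5
c16: issue I5 (ADD)
c17: I5 read-ops
c19: I5 finished on ADD
c20: I5→R1
c21: I4 finished on DIV
c22: I4→R4
c23: issue I6 (ADD)
c24: I6 read-ops | issue I7 (INT)
c25: I7 read-ops
c26: I6 finished on ADD | I7 finished on INT
c27: I6→R4 | I7→R5

cycle = 24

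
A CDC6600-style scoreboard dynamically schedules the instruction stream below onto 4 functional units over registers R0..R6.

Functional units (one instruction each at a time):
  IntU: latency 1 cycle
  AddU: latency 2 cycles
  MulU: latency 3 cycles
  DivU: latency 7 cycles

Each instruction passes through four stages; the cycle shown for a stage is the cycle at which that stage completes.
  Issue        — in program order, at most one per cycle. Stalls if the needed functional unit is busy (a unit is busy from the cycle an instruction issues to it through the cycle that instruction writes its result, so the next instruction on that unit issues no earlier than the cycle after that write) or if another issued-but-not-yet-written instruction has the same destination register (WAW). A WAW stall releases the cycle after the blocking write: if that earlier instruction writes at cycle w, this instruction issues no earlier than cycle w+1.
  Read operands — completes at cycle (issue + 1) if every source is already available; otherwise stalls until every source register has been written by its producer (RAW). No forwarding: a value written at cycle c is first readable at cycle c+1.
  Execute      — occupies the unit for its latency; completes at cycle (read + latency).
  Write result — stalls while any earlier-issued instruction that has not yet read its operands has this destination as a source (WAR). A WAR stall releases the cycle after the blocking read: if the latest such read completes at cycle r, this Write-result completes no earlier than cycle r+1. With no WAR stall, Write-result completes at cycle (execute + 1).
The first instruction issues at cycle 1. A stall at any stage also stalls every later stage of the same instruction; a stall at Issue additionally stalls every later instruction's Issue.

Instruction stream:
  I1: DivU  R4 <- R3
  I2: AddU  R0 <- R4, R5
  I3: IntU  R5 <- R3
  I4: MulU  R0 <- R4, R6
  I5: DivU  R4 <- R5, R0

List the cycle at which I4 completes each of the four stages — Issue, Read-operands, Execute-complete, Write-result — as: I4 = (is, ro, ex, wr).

I4 = (15, 16, 19, 20)

cycle 1: I1 dispatched to DivU
cycle 2: I1 operands ready; I2 dispatched to AddU
cycle 3: I3 dispatched to IntU
cycle 4: I3 operands ready
cycle 5: I3 complete
cycle 9: I1 complete
cycle 10: R4←I1
cycle 11: I2 operands ready
cycle 12: R5←I3
cycle 13: I2 complete
cycle 14: R0←I2
cycle 15: I4 dispatched to MulU
cycle 16: I4 operands ready; I5 dispatched to DivU
cycle 19: I4 complete
cycle 20: R0←I4
cycle 21: I5 operands ready
cycle 28: I5 complete
cycle 29: R4←I5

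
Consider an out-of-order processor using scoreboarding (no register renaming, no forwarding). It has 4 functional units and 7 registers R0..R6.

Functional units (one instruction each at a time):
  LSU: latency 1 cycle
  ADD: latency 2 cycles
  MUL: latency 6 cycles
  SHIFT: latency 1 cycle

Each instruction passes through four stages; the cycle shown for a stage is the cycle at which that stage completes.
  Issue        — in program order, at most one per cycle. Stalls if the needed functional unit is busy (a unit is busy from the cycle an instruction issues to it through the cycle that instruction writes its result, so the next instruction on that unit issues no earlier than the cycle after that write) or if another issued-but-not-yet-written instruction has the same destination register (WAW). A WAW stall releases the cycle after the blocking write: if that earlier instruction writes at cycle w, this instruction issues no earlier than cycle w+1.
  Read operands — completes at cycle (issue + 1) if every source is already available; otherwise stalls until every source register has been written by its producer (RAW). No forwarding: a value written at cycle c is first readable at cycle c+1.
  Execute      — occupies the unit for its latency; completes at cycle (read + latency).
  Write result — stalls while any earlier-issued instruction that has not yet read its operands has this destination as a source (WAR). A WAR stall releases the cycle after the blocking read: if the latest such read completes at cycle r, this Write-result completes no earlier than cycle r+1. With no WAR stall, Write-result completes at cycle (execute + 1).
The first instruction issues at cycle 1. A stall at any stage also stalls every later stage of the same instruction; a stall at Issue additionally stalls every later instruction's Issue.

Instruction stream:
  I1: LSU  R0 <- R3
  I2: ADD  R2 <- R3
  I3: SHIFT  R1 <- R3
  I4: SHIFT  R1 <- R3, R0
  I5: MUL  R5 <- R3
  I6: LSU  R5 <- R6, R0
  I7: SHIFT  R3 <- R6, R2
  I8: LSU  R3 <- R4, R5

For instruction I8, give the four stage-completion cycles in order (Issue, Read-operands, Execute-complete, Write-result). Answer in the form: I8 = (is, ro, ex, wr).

cycle 1: I1 issues→LSU
cycle 2: I1 reads; I2 issues→ADD
cycle 3: I1 exec-done; I2 reads; I3 issues→SHIFT
cycle 4: I1 writes R0; I3 reads
cycle 5: I2 exec-done; I3 exec-done
cycle 6: I2 writes R2; I3 writes R1
cycle 7: I4 issues→SHIFT
cycle 8: I4 reads; I5 issues→MUL
cycle 9: I4 exec-done; I5 reads
cycle 10: I4 writes R1
cycle 15: I5 exec-done
cycle 16: I5 writes R5
cycle 17: I6 issues→LSU
cycle 18: I6 reads; I7 issues→SHIFT
cycle 19: I6 exec-done; I7 reads
cycle 20: I6 writes R5; I7 exec-done
cycle 21: I7 writes R3
cycle 22: I8 issues→LSU
cycle 23: I8 reads
cycle 24: I8 exec-done
cycle 25: I8 writes R3

I8 = (22, 23, 24, 25)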